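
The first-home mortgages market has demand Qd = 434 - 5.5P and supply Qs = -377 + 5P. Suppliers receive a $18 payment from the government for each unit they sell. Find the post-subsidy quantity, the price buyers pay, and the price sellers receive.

Q' = 169/3; buyers pay 206/3; sellers receive 260/3

Pre-subsidy: 434 - 5.5P = -377 + 5P gives P* = 1622/21, Q* = 193/21.
With the subsidy, sellers receive Ps = Pb + 18 for each unit, where Pb is the price buyers pay.
Supply in terms of Pb becomes Qs = -377 + 5(Pb + 18) = -287 + 5Pb. Setting this equal to demand: 434 - 5.5Pb = -287 + 5Pb, so Pb = 206/3.
Sellers receive Ps = 206/3 + 18 = 260/3; Q' = 434 − 5.5·(206/3) = 169/3.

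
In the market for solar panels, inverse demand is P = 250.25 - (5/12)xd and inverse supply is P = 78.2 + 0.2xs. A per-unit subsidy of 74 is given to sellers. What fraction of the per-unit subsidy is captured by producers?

Producer share = 12/37

Pre-subsidy: 250.25 - (5/12)x = 78.2 + 0.2x gives x* = 279 and P* = 134.
With the subsidy, sellers receive Ps = Pb + 74 for each unit, where Pb is the price buyers pay.
On the curves, Pb = 250.25 - (5/12)x and Ps = 78.2 + 0.2x; the wedge Ps − Pb = 74 gives 78.2 + 0.2x − (250.25 - (5/12)x) = 74, so x' = 399.
Then Pb = 250.25 − (5/12)·399 = 84 and Ps = 78.2 + 0.2·399 = 158.
Buyers' price falls by P* − Pb = 134 − 84 = 50; sellers' price rises by Ps − P* = 158 − 134 = 24.
So producers capture 24/74 = 12/37 of each unit of subsidy.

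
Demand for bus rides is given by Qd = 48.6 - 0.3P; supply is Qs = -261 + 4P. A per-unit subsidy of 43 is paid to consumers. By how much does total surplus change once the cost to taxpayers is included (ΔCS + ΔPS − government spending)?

Net change in total surplus = -258

Pre-subsidy: 48.6 - 0.3P = -261 + 4P gives P* = 72, Q* = 27.
With the rebate, buyers effectively pay Pb = Ps − 43, where Ps is the price sellers receive.
Demand in terms of Ps becomes Qd = 48.6 − 0.3(Ps − 43) = 61.5 - 0.3Ps. Setting this equal to supply: 61.5 - 0.3Ps = -261 + 4Ps, so Ps = 75.
Buyers pay Pb = 75 − 43 = 32; Q' = -261 + 4·75 = 39.
ΔCS = ½(27 + 39)(72 − 32) = 1320; ΔPS = ½(27 + 39)(75 − 72) = 99.
Government spending = 43 × 39 = 1677.
Net change = 1320 + 99 − 1677 = -258. The loss equals the DWL triangle ½·43·12.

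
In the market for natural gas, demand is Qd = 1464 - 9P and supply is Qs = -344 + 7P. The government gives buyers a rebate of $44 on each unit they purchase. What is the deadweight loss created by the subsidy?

Deadweight loss = $3811.5

Pre-subsidy: 1464 - 9P = -344 + 7P gives P* = 113, Q* = 447.
With the rebate, buyers effectively pay Pb = Ps − 44, where Ps is the price sellers receive.
Demand in terms of Ps becomes Qd = 1464 − 9(Ps − 44) = 1860 - 9Ps. Setting this equal to supply: 1860 - 9Ps = -344 + 7Ps, so Ps = 137.75.
Buyers pay Pb = 137.75 − 44 = 93.75; Q' = -344 + 7·137.75 = 620.25.
The subsidy expands output by 620.25 − 447 = 173.25 past the efficient level; on those units the gap between marginal cost and willingness to pay runs from 0 up to 44.
DWL = ½ × 44 × 173.25 = 3811.5.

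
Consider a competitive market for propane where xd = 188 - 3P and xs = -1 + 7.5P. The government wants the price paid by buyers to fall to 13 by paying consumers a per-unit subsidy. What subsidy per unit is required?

Required subsidy s = 7 per unit

At a buyer price of 13, quantity demanded is 188 − 3·13 = 149.
Sellers supply 149 only when they receive Ps with -1 + 7.5·Ps = 149, i.e. Ps = 20.
s = Ps − Pb = 20 − 13 = 7.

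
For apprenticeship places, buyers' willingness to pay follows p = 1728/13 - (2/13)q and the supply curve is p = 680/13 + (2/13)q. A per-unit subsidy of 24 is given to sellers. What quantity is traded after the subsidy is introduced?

Pre-subsidy: 1728/13 - (2/13)q = 680/13 + (2/13)q gives q* = 262 and p* = 1204/13.
With the subsidy, sellers receive ps = pb + 24 for each unit, where pb is the price buyers pay.
On the curves, pb = 1728/13 - (2/13)q and ps = 680/13 + (2/13)q; the wedge ps − pb = 24 gives 680/13 + (2/13)q − (1728/13 - (2/13)q) = 24, so q' = 340.
Then pb = 1728/13 − (2/13)·340 = 1048/13 and ps = 680/13 + (2/13)·340 = 1360/13.

q' = 340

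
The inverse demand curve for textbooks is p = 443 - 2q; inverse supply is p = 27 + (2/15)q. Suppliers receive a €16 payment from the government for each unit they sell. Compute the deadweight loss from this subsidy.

Deadweight loss = €60

Pre-subsidy: 443 - 2q = 27 + (2/15)q gives q* = 195 and p* = 53.
With the subsidy, sellers receive ps = pb + 16 for each unit, where pb is the price buyers pay.
On the curves, pb = 443 - 2q and ps = 27 + (2/15)q; the wedge ps − pb = 16 gives 27 + (2/15)q − (443 - 2q) = 16, so q' = 202.5.
Then pb = 443 − 2·202.5 = 38 and ps = 27 + (2/15)·202.5 = 54.
The subsidy expands output by 202.5 − 195 = 7.5 past the efficient level; on those units the gap between marginal cost and willingness to pay runs from 0 up to 16.
DWL = ½ × 16 × 7.5 = 60.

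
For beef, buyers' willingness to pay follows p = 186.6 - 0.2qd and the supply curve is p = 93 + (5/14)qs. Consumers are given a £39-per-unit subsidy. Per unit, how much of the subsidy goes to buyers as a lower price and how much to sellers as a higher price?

Pre-subsidy: 186.6 - 0.2q = 93 + (5/14)q gives q* = 168 and p* = 153.
With the rebate, buyers effectively pay pb = ps − 39, where ps is the price sellers receive.
On the curves, pb = 186.6 - 0.2q and ps = 93 + (5/14)q; the wedge ps − pb = 39 gives 93 + (5/14)q − (186.6 - 0.2q) = 39, so q' = 238.
Then pb = 186.6 − 0.2·238 = 139 and ps = 93 + (5/14)·238 = 178.
Buyers' price falls by p* − pb = 153 − 139 = 14; sellers' price rises by ps − p* = 178 − 153 = 25.

Buyers gain £14 per unit; sellers gain £25 per unit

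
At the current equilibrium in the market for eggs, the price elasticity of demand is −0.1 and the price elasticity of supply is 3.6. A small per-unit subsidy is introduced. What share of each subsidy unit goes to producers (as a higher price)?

Producer share = 1/37

For a small subsidy around the equilibrium, the benefit split depends on the relative slopes, which at a point are proportional to the elasticities.
Buyer share = εs/(εs + |εd|) = 3.6/(3.6 + 0.1) = 36/37; seller share = |εd|/(εs + |εd|) = 1/37.
So producers capture 1/37 of the subsidy.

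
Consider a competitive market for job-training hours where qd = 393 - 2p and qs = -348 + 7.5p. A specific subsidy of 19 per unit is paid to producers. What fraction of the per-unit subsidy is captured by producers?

Producer share = 4/19

Pre-subsidy: 393 - 2p = -348 + 7.5p gives p* = 78, q* = 237.
With the subsidy, sellers receive ps = pb + 19 for each unit, where pb is the price buyers pay.
Supply in terms of pb becomes qs = -348 + 7.5(pb + 19) = -205.5 + 7.5pb. Setting this equal to demand: 393 - 2pb = -205.5 + 7.5pb, so pb = 63.
Sellers receive ps = 63 + 19 = 82; q' = 393 − 2·63 = 267.
Buyers' price falls by p* − pb = 78 − 63 = 15; sellers' price rises by ps − p* = 82 − 78 = 4.
So producers capture 4/19 = 4/19 of each unit of subsidy.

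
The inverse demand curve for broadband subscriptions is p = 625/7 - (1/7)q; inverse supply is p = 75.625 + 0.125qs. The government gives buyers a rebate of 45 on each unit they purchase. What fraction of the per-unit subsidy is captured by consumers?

Consumer share = 8/15

Pre-subsidy: 625/7 - (1/7)q = 75.625 + 0.125q gives q* = 51 and p* = 82.
With the rebate, buyers effectively pay pb = ps − 45, where ps is the price sellers receive.
On the curves, pb = 625/7 - (1/7)q and ps = 75.625 + 0.125q; the wedge ps − pb = 45 gives 75.625 + 0.125q − (625/7 - (1/7)q) = 45, so q' = 219.
Then pb = 625/7 − (1/7)·219 = 58 and ps = 75.625 + 0.125·219 = 103.
Buyers' price falls by p* − pb = 82 − 58 = 24; sellers' price rises by ps − p* = 103 − 82 = 21.
So consumers capture 24/45 = 8/15 of each unit of subsidy.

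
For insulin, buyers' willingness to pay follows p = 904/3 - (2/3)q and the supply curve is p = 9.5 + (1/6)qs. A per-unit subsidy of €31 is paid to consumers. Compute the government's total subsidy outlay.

Government cost = €12009.4

Pre-subsidy: 904/3 - (2/3)q = 9.5 + (1/6)q gives q* = 350.2 and p* = 1018/15.
With the rebate, buyers effectively pay pb = ps − 31, where ps is the price sellers receive.
On the curves, pb = 904/3 - (2/3)q and ps = 9.5 + (1/6)q; the wedge ps − pb = 31 gives 9.5 + (1/6)q − (904/3 - (2/3)q) = 31, so q' = 387.4.
Then pb = 904/3 − (2/3)·387.4 = 646/15 and ps = 9.5 + (1/6)·387.4 = 1111/15.
Government outlay = subsidy × quantity = 31 × 387.4 = 12009.4.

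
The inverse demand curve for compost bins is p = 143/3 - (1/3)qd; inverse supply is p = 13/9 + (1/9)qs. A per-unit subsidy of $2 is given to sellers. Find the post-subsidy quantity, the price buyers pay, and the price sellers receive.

Pre-subsidy: 143/3 - (1/3)q = 13/9 + (1/9)q gives q* = 104 and p* = 13.
With the subsidy, sellers receive ps = pb + 2 for each unit, where pb is the price buyers pay.
On the curves, pb = 143/3 - (1/3)q and ps = 13/9 + (1/9)q; the wedge ps − pb = 2 gives 13/9 + (1/9)q − (143/3 - (1/3)q) = 2, so q' = 108.5.
Then pb = 143/3 − (1/3)·108.5 = 11.5 and ps = 13/9 + (1/9)·108.5 = 13.5.

q' = 108.5; buyers pay $11.5; sellers receive $13.5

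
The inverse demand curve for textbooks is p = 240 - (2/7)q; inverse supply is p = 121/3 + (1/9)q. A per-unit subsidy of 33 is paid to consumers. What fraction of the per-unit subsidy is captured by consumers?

Pre-subsidy: 240 - (2/7)q = 121/3 + (1/9)q gives q* = 503.16 and p* = 96.24.
With the rebate, buyers effectively pay pb = ps − 33, where ps is the price sellers receive.
On the curves, pb = 240 - (2/7)q and ps = 121/3 + (1/9)q; the wedge ps − pb = 33 gives 121/3 + (1/9)q − (240 - (2/7)q) = 33, so q' = 586.32.
Then pb = 240 − (2/7)·586.32 = 72.48 and ps = 121/3 + (1/9)·586.32 = 105.48.
Buyers' price falls by p* − pb = 96.24 − 72.48 = 23.76; sellers' price rises by ps − p* = 105.48 − 96.24 = 9.24.
So consumers capture 23.76/33 = 0.72 of each unit of subsidy.

Consumer share = 0.72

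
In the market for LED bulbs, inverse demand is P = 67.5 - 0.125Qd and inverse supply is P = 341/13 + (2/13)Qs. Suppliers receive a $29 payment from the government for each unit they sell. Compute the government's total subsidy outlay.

Government cost = $7308

Pre-subsidy: 67.5 - 0.125Q = 341/13 + (2/13)Q gives Q* = 148 and P* = 49.
With the subsidy, sellers receive Ps = Pb + 29 for each unit, where Pb is the price buyers pay.
On the curves, Pb = 67.5 - 0.125Q and Ps = 341/13 + (2/13)Q; the wedge Ps − Pb = 29 gives 341/13 + (2/13)Q − (67.5 - 0.125Q) = 29, so Q' = 252.
Then Pb = 67.5 − 0.125·252 = 36 and Ps = 341/13 + (2/13)·252 = 65.
Government outlay = subsidy × quantity = 29 × 252 = 7308.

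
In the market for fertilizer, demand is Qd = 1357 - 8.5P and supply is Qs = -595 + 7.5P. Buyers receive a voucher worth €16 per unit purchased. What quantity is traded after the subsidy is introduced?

Pre-subsidy: 1357 - 8.5P = -595 + 7.5P gives P* = 122, Q* = 320.
With the rebate, buyers effectively pay Pb = Ps − 16, where Ps is the price sellers receive.
Demand in terms of Ps becomes Qd = 1357 − 8.5(Ps − 16) = 1493 - 8.5Ps. Setting this equal to supply: 1493 - 8.5Ps = -595 + 7.5Ps, so Ps = 130.5.
Buyers pay Pb = 130.5 − 16 = 114.5; Q' = -595 + 7.5·130.5 = 383.75.

Q' = 383.75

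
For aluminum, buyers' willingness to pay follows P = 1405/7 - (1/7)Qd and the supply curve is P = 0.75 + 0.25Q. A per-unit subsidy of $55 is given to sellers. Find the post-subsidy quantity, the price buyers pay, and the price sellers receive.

Pre-subsidy: 1405/7 - (1/7)Q = 0.75 + 0.25Q gives Q* = 509 and P* = 128.
With the subsidy, sellers receive Ps = Pb + 55 for each unit, where Pb is the price buyers pay.
On the curves, Pb = 1405/7 - (1/7)Q and Ps = 0.75 + 0.25Q; the wedge Ps − Pb = 55 gives 0.75 + 0.25Q − (1405/7 - (1/7)Q) = 55, so Q' = 649.
Then Pb = 1405/7 − (1/7)·649 = 108 and Ps = 0.75 + 0.25·649 = 163.

Q' = 649; buyers pay $108; sellers receive $163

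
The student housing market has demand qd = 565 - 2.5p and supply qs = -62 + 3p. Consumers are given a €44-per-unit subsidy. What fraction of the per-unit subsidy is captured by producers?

Pre-subsidy: 565 - 2.5p = -62 + 3p gives p* = 114, q* = 280.
With the rebate, buyers effectively pay pb = ps − 44, where ps is the price sellers receive.
Demand in terms of ps becomes qd = 565 − 2.5(ps − 44) = 675 - 2.5ps. Setting this equal to supply: 675 - 2.5ps = -62 + 3ps, so ps = 134.
Buyers pay pb = 134 − 44 = 90; q' = -62 + 3·134 = 340.
Buyers' price falls by p* − pb = 114 − 90 = 24; sellers' price rises by ps − p* = 134 − 114 = 20.
So producers capture 20/44 = 5/11 of each unit of subsidy.

Producer share = 5/11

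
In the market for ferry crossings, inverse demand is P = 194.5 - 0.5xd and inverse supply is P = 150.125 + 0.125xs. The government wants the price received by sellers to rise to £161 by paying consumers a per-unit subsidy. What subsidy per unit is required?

At a seller price of 161, quantity supplied is -1201 + 8·161 = 87.
Buyers absorb 87 only when they pay Pb = 194.5 − 0.5·87 = 151.
s = Ps − Pb = 161 − 151 = 10.

Required subsidy s = £10 per unit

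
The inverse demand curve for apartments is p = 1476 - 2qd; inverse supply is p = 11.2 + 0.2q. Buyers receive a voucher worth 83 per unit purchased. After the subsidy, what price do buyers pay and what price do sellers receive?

Buyers pay 758/11; sellers receive 1671/11

Pre-subsidy: 1476 - 2q = 11.2 + 0.2q gives q* = 7324/11 and p* = 1588/11.
With the rebate, buyers effectively pay pb = ps − 83, where ps is the price sellers receive.
On the curves, pb = 1476 - 2q and ps = 11.2 + 0.2q; the wedge ps − pb = 83 gives 11.2 + 0.2q − (1476 - 2q) = 83, so q' = 7739/11.
Then pb = 1476 − 2·(7739/11) = 758/11 and ps = 11.2 + 0.2·(7739/11) = 1671/11.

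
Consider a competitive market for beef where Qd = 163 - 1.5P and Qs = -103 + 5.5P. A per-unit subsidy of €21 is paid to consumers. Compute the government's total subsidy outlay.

Pre-subsidy: 163 - 1.5P = -103 + 5.5P gives P* = 38, Q* = 106.
With the rebate, buyers effectively pay Pb = Ps − 21, where Ps is the price sellers receive.
Demand in terms of Ps becomes Qd = 163 − 1.5(Ps − 21) = 194.5 - 1.5Ps. Setting this equal to supply: 194.5 - 1.5Ps = -103 + 5.5Ps, so Ps = 42.5.
Buyers pay Pb = 42.5 − 21 = 21.5; Q' = -103 + 5.5·42.5 = 130.75.
Government outlay = subsidy × quantity = 21 × 130.75 = 2745.75.

Government cost = €2745.75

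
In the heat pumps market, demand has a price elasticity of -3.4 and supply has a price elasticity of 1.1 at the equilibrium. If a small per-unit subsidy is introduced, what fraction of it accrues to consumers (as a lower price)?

For a small subsidy around the equilibrium, the benefit split depends on the relative slopes, which at a point are proportional to the elasticities.
Buyer share = εs/(εs + |εd|) = 1.1/(1.1 + 3.4) = 11/45; seller share = |εd|/(εs + |εd|) = 34/45.

Consumer share = 11/45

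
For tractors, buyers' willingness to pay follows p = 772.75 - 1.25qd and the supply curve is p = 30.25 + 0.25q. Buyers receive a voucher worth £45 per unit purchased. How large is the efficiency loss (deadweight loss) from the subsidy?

Pre-subsidy: 772.75 - 1.25q = 30.25 + 0.25q gives q* = 495 and p* = 154.
With the rebate, buyers effectively pay pb = ps − 45, where ps is the price sellers receive.
On the curves, pb = 772.75 - 1.25q and ps = 30.25 + 0.25q; the wedge ps − pb = 45 gives 30.25 + 0.25q − (772.75 - 1.25q) = 45, so q' = 525.
Then pb = 772.75 − 1.25·525 = 116.5 and ps = 30.25 + 0.25·525 = 161.5.
The subsidy expands output by 525 − 495 = 30 past the efficient level; on those units the gap between marginal cost and willingness to pay runs from 0 up to 45.
DWL = ½ × 45 × 30 = 675.

Deadweight loss = £675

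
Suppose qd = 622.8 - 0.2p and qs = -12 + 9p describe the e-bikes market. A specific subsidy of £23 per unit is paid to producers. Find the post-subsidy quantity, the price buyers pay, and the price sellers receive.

Pre-subsidy: 622.8 - 0.2p = -12 + 9p gives p* = 69, q* = 609.
With the subsidy, sellers receive ps = pb + 23 for each unit, where pb is the price buyers pay.
Supply in terms of pb becomes qs = -12 + 9(pb + 23) = 195 + 9pb. Setting this equal to demand: 622.8 - 0.2pb = 195 + 9pb, so pb = 46.5.
Sellers receive ps = 46.5 + 23 = 69.5; q' = 622.8 − 0.2·46.5 = 613.5.

q' = 613.5; buyers pay £46.5; sellers receive £69.5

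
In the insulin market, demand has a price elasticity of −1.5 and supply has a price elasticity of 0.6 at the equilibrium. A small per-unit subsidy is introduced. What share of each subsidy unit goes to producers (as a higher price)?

Producer share = 5/7

For a small subsidy around the equilibrium, the benefit split depends on the relative slopes, which at a point are proportional to the elasticities.
Buyer share = εs/(εs + |εd|) = 0.6/(0.6 + 1.5) = 2/7; seller share = |εd|/(εs + |εd|) = 5/7.
So producers capture 5/7 of the subsidy.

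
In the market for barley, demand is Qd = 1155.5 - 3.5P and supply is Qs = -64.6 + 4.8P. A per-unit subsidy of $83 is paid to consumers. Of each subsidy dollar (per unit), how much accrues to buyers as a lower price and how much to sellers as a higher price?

Pre-subsidy: 1155.5 - 3.5P = -64.6 + 4.8P gives P* = 147, Q* = 641.
With the rebate, buyers effectively pay Pb = Ps − 83, where Ps is the price sellers receive.
Demand in terms of Ps becomes Qd = 1155.5 − 3.5(Ps − 83) = 1446 - 3.5Ps. Setting this equal to supply: 1446 - 3.5Ps = -64.6 + 4.8Ps, so Ps = 182.
Buyers pay Pb = 182 − 83 = 99; Q' = -64.6 + 4.8·182 = 809.
Buyers' price falls by P* − Pb = 147 − 99 = 48; sellers' price rises by Ps − P* = 182 − 147 = 35.

Buyers gain $48 per unit; sellers gain $35 per unit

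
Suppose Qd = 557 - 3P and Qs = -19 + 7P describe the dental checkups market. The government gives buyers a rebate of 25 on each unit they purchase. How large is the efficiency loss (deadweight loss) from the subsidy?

Deadweight loss = 656.25

Pre-subsidy: 557 - 3P = -19 + 7P gives P* = 57.6, Q* = 384.2.
With the rebate, buyers effectively pay Pb = Ps − 25, where Ps is the price sellers receive.
Demand in terms of Ps becomes Qd = 557 − 3(Ps − 25) = 632 - 3Ps. Setting this equal to supply: 632 - 3Ps = -19 + 7Ps, so Ps = 65.1.
Buyers pay Pb = 65.1 − 25 = 40.1; Q' = -19 + 7·65.1 = 436.7.
The subsidy expands output by 436.7 − 384.2 = 52.5 past the efficient level; on those units the gap between marginal cost and willingness to pay runs from 0 up to 25.
DWL = ½ × 25 × 52.5 = 656.25.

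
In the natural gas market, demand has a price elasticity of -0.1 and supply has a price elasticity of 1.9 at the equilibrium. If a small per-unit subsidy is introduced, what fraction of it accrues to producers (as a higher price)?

Producer share = 0.05

For a small subsidy around the equilibrium, the benefit split depends on the relative slopes, which at a point are proportional to the elasticities.
Buyer share = εs/(εs + |εd|) = 1.9/(1.9 + 0.1) = 0.95; seller share = |εd|/(εs + |εd|) = 0.05.
So producers capture 0.05 of the subsidy.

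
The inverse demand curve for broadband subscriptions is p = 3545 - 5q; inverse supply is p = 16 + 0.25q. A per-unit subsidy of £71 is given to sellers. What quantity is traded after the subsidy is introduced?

q' = 4800/7

Pre-subsidy: 3545 - 5q = 16 + 0.25q gives q* = 14116/21 and p* = 3865/21.
With the subsidy, sellers receive ps = pb + 71 for each unit, where pb is the price buyers pay.
On the curves, pb = 3545 - 5q and ps = 16 + 0.25q; the wedge ps − pb = 71 gives 16 + 0.25q − (3545 - 5q) = 71, so q' = 4800/7.
Then pb = 3545 − 5·(4800/7) = 815/7 and ps = 16 + 0.25·(4800/7) = 1312/7.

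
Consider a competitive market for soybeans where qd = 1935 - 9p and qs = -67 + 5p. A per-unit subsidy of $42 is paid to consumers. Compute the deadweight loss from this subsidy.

Pre-subsidy: 1935 - 9p = -67 + 5p gives p* = 143, q* = 648.
With the rebate, buyers effectively pay pb = ps − 42, where ps is the price sellers receive.
Demand in terms of ps becomes qd = 1935 − 9(ps − 42) = 2313 - 9ps. Setting this equal to supply: 2313 - 9ps = -67 + 5ps, so ps = 170.
Buyers pay pb = 170 − 42 = 128; q' = -67 + 5·170 = 783.
The subsidy expands output by 783 − 648 = 135 past the efficient level; on those units the gap between marginal cost and willingness to pay runs from 0 up to 42.
DWL = ½ × 42 × 135 = 2835.

Deadweight loss = $2835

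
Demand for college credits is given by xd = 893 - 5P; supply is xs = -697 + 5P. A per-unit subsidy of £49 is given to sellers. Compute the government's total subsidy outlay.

Pre-subsidy: 893 - 5P = -697 + 5P gives P* = 159, x* = 98.
With the subsidy, sellers receive Ps = Pb + 49 for each unit, where Pb is the price buyers pay.
Supply in terms of Pb becomes xs = -697 + 5(Pb + 49) = -452 + 5Pb. Setting this equal to demand: 893 - 5Pb = -452 + 5Pb, so Pb = 134.5.
Sellers receive Ps = 134.5 + 49 = 183.5; x' = 893 − 5·134.5 = 220.5.
Government outlay = subsidy × quantity = 49 × 220.5 = 10804.5.

Government cost = £10804.5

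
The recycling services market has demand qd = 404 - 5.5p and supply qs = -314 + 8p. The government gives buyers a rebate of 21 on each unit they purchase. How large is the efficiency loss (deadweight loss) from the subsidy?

Deadweight loss = 2156/3

Pre-subsidy: 404 - 5.5p = -314 + 8p gives p* = 1436/27, q* = 3010/27.
With the rebate, buyers effectively pay pb = ps − 21, where ps is the price sellers receive.
Demand in terms of ps becomes qd = 404 − 5.5(ps − 21) = 519.5 - 5.5ps. Setting this equal to supply: 519.5 - 5.5ps = -314 + 8ps, so ps = 1667/27.
Buyers pay pb = 1667/27 − 21 = 1100/27; q' = -314 + 8·(1667/27) = 4858/27.
The subsidy expands output by 4858/27 − 3010/27 = 616/9 past the efficient level; on those units the gap between marginal cost and willingness to pay runs from 0 up to 21.
DWL = ½ × 21 × 616/9 = 2156/3.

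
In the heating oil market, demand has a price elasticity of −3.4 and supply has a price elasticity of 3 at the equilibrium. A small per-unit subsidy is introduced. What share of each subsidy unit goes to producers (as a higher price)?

For a small subsidy around the equilibrium, the benefit split depends on the relative slopes, which at a point are proportional to the elasticities.
Buyer share = εs/(εs + |εd|) = 3/(3 + 3.4) = 0.46875; seller share = |εd|/(εs + |εd|) = 0.53125.
So producers capture 0.53125 of the subsidy.

Producer share = 0.53125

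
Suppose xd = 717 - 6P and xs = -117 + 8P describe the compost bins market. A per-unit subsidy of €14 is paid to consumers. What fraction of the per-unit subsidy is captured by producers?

Pre-subsidy: 717 - 6P = -117 + 8P gives P* = 417/7, x* = 2517/7.
With the rebate, buyers effectively pay Pb = Ps − 14, where Ps is the price sellers receive.
Demand in terms of Ps becomes xd = 717 − 6(Ps − 14) = 801 - 6Ps. Setting this equal to supply: 801 - 6Ps = -117 + 8Ps, so Ps = 459/7.
Buyers pay Pb = 459/7 − 14 = 361/7; x' = -117 + 8·(459/7) = 2853/7.
Buyers' price falls by P* − Pb = 417/7 − 361/7 = 8; sellers' price rises by Ps − P* = 459/7 − 417/7 = 6.
So producers capture 6/14 = 3/7 of each unit of subsidy.

Producer share = 3/7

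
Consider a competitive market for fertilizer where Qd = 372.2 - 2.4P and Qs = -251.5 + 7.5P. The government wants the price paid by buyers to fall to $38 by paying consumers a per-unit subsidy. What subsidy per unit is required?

At a buyer price of 38, quantity demanded is 372.2 − 2.4·38 = 281.
Sellers supply 281 only when they receive Ps with -251.5 + 7.5·Ps = 281, i.e. Ps = 71.
s = Ps − Pb = 71 − 38 = 33.

Required subsidy s = $33 per unit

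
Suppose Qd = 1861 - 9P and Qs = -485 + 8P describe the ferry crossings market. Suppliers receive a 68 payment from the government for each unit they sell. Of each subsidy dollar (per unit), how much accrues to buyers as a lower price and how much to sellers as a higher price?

Buyers gain 32 per unit; sellers gain 36 per unit

Pre-subsidy: 1861 - 9P = -485 + 8P gives P* = 138, Q* = 619.
With the subsidy, sellers receive Ps = Pb + 68 for each unit, where Pb is the price buyers pay.
Supply in terms of Pb becomes Qs = -485 + 8(Pb + 68) = 59 + 8Pb. Setting this equal to demand: 1861 - 9Pb = 59 + 8Pb, so Pb = 106.
Sellers receive Ps = 106 + 68 = 174; Q' = 1861 − 9·106 = 907.
Buyers' price falls by P* − Pb = 138 − 106 = 32; sellers' price rises by Ps − P* = 174 − 138 = 36.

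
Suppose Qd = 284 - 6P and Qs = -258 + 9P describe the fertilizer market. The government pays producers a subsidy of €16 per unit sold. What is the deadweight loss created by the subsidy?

Pre-subsidy: 284 - 6P = -258 + 9P gives P* = 542/15, Q* = 67.2.
With the subsidy, sellers receive Ps = Pb + 16 for each unit, where Pb is the price buyers pay.
Supply in terms of Pb becomes Qs = -258 + 9(Pb + 16) = -114 + 9Pb. Setting this equal to demand: 284 - 6Pb = -114 + 9Pb, so Pb = 398/15.
Sellers receive Ps = 398/15 + 16 = 638/15; Q' = 284 − 6·(398/15) = 124.8.
The subsidy expands output by 124.8 − 67.2 = 57.6 past the efficient level; on those units the gap between marginal cost and willingness to pay runs from 0 up to 16.
DWL = ½ × 16 × 57.6 = 460.8.

Deadweight loss = €460.8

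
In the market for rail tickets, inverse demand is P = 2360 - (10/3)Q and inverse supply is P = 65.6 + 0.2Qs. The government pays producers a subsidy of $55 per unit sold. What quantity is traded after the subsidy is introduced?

Q' = 35241/53

Pre-subsidy: 2360 - (10/3)Q = 65.6 + 0.2Q gives Q* = 34416/53 and P* = 10360/53.
With the subsidy, sellers receive Ps = Pb + 55 for each unit, where Pb is the price buyers pay.
On the curves, Pb = 2360 - (10/3)Q and Ps = 65.6 + 0.2Q; the wedge Ps − Pb = 55 gives 65.6 + 0.2Q − (2360 - (10/3)Q) = 55, so Q' = 35241/53.
Then Pb = 2360 − (10/3)·(35241/53) = 7610/53 and Ps = 65.6 + 0.2·(35241/53) = 10525/53.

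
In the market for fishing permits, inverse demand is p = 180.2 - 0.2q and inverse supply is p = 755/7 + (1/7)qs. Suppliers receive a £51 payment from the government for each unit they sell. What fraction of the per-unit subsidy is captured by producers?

Producer share = 5/12

Pre-subsidy: 180.2 - 0.2q = 755/7 + (1/7)q gives q* = 211 and p* = 138.
With the subsidy, sellers receive ps = pb + 51 for each unit, where pb is the price buyers pay.
On the curves, pb = 180.2 - 0.2q and ps = 755/7 + (1/7)q; the wedge ps − pb = 51 gives 755/7 + (1/7)q − (180.2 - 0.2q) = 51, so q' = 359.75.
Then pb = 180.2 − 0.2·359.75 = 108.25 and ps = 755/7 + (1/7)·359.75 = 159.25.
Buyers' price falls by p* − pb = 138 − 108.25 = 29.75; sellers' price rises by ps − p* = 159.25 − 138 = 21.25.
So producers capture 21.25/51 = 5/12 of each unit of subsidy.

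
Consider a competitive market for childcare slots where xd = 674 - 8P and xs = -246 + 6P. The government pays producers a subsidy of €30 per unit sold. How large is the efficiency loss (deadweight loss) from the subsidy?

Deadweight loss = 10800/7

Pre-subsidy: 674 - 8P = -246 + 6P gives P* = 460/7, x* = 1038/7.
With the subsidy, sellers receive Ps = Pb + 30 for each unit, where Pb is the price buyers pay.
Supply in terms of Pb becomes xs = -246 + 6(Pb + 30) = -66 + 6Pb. Setting this equal to demand: 674 - 8Pb = -66 + 6Pb, so Pb = 370/7.
Sellers receive Ps = 370/7 + 30 = 580/7; x' = 674 − 8·(370/7) = 1758/7.
The subsidy expands output by 1758/7 − 1038/7 = 720/7 past the efficient level; on those units the gap between marginal cost and willingness to pay runs from 0 up to 30.
DWL = ½ × 30 × 720/7 = 10800/7.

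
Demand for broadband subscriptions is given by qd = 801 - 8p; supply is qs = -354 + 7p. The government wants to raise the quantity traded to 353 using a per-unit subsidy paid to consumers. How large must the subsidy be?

At q = 353, invert demand for the buyer price: pb = (801 − 353)/8 = 56; invert supply for the seller price: ps = (353 − (-354))/7 = 101.
The subsidy must fill the gap: s = ps − pb = 101 − 56 = 45.

Required subsidy s = 45 per unit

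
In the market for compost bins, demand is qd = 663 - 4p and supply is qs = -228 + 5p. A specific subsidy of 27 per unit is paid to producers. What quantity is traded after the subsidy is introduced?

q' = 327

Pre-subsidy: 663 - 4p = -228 + 5p gives p* = 99, q* = 267.
With the subsidy, sellers receive ps = pb + 27 for each unit, where pb is the price buyers pay.
Supply in terms of pb becomes qs = -228 + 5(pb + 27) = -93 + 5pb. Setting this equal to demand: 663 - 4pb = -93 + 5pb, so pb = 84.
Sellers receive ps = 84 + 27 = 111; q' = 663 − 4·84 = 327.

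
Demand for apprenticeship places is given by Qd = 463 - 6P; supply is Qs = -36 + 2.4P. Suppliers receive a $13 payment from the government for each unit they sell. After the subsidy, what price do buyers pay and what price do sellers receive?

Buyers pay 2339/42; sellers receive 2885/42

Pre-subsidy: 463 - 6P = -36 + 2.4P gives P* = 2495/42, Q* = 746/7.
With the subsidy, sellers receive Ps = Pb + 13 for each unit, where Pb is the price buyers pay.
Supply in terms of Pb becomes Qs = -36 + 2.4(Pb + 13) = -4.8 + 2.4Pb. Setting this equal to demand: 463 - 6Pb = -4.8 + 2.4Pb, so Pb = 2339/42.
Sellers receive Ps = 2339/42 + 13 = 2885/42; Q' = 463 − 6·(2339/42) = 902/7.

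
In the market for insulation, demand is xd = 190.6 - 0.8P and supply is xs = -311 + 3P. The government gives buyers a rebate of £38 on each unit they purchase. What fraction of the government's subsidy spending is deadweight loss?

DWL / government spending = 12/109

Pre-subsidy: 190.6 - 0.8P = -311 + 3P gives P* = 132, x* = 85.
With the rebate, buyers effectively pay Pb = Ps − 38, where Ps is the price sellers receive.
Demand in terms of Ps becomes xd = 190.6 − 0.8(Ps − 38) = 221 - 0.8Ps. Setting this equal to supply: 221 - 0.8Ps = -311 + 3Ps, so Ps = 140.
Buyers pay Pb = 140 − 38 = 102; x' = -311 + 3·140 = 109.
ΔCS = ½(85 + 109)(132 − 102) = 2910; ΔPS = ½(85 + 109)(140 − 132) = 776.
Government spending = 38 × 109 = 4142.
DWL = ½ × 38 × (109 − 85) = 456; fraction = 456 / 4142 = 12/109.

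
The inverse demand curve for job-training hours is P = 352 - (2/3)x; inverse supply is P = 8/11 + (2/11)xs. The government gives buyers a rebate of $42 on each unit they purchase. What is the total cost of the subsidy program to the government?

Government cost = $19467

Pre-subsidy: 352 - (2/3)x = 8/11 + (2/11)x gives x* = 414 and P* = 76.
With the rebate, buyers effectively pay Pb = Ps − 42, where Ps is the price sellers receive.
On the curves, Pb = 352 - (2/3)x and Ps = 8/11 + (2/11)x; the wedge Ps − Pb = 42 gives 8/11 + (2/11)x − (352 - (2/3)x) = 42, so x' = 463.5.
Then Pb = 352 − (2/3)·463.5 = 43 and Ps = 8/11 + (2/11)·463.5 = 85.
Government outlay = subsidy × quantity = 42 × 463.5 = 19467.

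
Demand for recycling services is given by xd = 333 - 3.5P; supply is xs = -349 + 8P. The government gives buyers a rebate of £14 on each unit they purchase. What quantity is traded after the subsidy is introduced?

x' = 3669/23

Pre-subsidy: 333 - 3.5P = -349 + 8P gives P* = 1364/23, x* = 2885/23.
With the rebate, buyers effectively pay Pb = Ps − 14, where Ps is the price sellers receive.
Demand in terms of Ps becomes xd = 333 − 3.5(Ps − 14) = 382 - 3.5Ps. Setting this equal to supply: 382 - 3.5Ps = -349 + 8Ps, so Ps = 1462/23.
Buyers pay Pb = 1462/23 − 14 = 1140/23; x' = -349 + 8·(1462/23) = 3669/23.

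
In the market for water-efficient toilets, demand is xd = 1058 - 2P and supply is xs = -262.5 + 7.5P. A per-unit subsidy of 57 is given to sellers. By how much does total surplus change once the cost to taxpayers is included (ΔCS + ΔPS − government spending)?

Pre-subsidy: 1058 - 2P = -262.5 + 7.5P gives P* = 139, x* = 780.
With the subsidy, sellers receive Ps = Pb + 57 for each unit, where Pb is the price buyers pay.
Supply in terms of Pb becomes xs = -262.5 + 7.5(Pb + 57) = 165 + 7.5Pb. Setting this equal to demand: 1058 - 2Pb = 165 + 7.5Pb, so Pb = 94.
Sellers receive Ps = 94 + 57 = 151; x' = 1058 − 2·94 = 870.
ΔCS = ½(780 + 870)(139 − 94) = 37125; ΔPS = ½(780 + 870)(151 − 139) = 9900.
Government spending = 57 × 870 = 49590.
Net change = 37125 + 9900 − 49590 = -2565. The loss equals the DWL triangle ½·57·90.

Net change in total surplus = -2565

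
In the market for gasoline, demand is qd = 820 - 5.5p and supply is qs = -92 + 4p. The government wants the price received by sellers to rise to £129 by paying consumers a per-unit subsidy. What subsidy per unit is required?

Required subsidy s = £57 per unit

At a seller price of 129, quantity supplied is -92 + 4·129 = 424.
Buyers absorb 424 only when they pay pb with 820 − 5.5·pb = 424, i.e. pb = 72.
s = ps − pb = 129 − 72 = 57.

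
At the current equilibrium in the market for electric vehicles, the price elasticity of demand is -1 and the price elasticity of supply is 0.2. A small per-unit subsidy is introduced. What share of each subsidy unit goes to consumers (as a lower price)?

For a small subsidy around the equilibrium, the benefit split depends on the relative slopes, which at a point are proportional to the elasticities.
Buyer share = εs/(εs + |εd|) = 0.2/(0.2 + 1) = 1/6; seller share = |εd|/(εs + |εd|) = 5/6.

Consumer share = 1/6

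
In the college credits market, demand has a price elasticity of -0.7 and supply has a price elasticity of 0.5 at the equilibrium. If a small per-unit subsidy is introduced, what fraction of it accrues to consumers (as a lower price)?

For a small subsidy around the equilibrium, the benefit split depends on the relative slopes, which at a point are proportional to the elasticities.
Buyer share = εs/(εs + |εd|) = 0.5/(0.5 + 0.7) = 5/12; seller share = |εd|/(εs + |εd|) = 7/12.

Consumer share = 5/12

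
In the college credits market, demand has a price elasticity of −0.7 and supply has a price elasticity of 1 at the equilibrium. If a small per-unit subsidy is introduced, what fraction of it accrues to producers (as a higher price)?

Producer share = 7/17

For a small subsidy around the equilibrium, the benefit split depends on the relative slopes, which at a point are proportional to the elasticities.
Buyer share = εs/(εs + |εd|) = 1/(1 + 0.7) = 10/17; seller share = |εd|/(εs + |εd|) = 7/17.
So producers capture 7/17 of the subsidy.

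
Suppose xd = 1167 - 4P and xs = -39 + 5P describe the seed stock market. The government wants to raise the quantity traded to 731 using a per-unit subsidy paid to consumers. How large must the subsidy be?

Required subsidy s = 45 per unit

At x = 731, invert demand for the buyer price: Pb = (1167 − 731)/4 = 109; invert supply for the seller price: Ps = (731 − (-39))/5 = 154.
The subsidy must fill the gap: s = Ps − Pb = 154 − 109 = 45.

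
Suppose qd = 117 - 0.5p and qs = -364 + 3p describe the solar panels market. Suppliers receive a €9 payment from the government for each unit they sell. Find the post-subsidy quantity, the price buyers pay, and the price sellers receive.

q' = 365/7; buyers pay 908/7; sellers receive 971/7

Pre-subsidy: 117 - 0.5p = -364 + 3p gives p* = 962/7, q* = 338/7.
With the subsidy, sellers receive ps = pb + 9 for each unit, where pb is the price buyers pay.
Supply in terms of pb becomes qs = -364 + 3(pb + 9) = -337 + 3pb. Setting this equal to demand: 117 - 0.5pb = -337 + 3pb, so pb = 908/7.
Sellers receive ps = 908/7 + 9 = 971/7; q' = 117 − 0.5·(908/7) = 365/7.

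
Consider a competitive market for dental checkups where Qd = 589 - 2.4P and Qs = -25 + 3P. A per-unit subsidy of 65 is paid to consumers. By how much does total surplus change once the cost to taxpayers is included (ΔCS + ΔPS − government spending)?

Net change in total surplus = -8450/3

Pre-subsidy: 589 - 2.4P = -25 + 3P gives P* = 3070/27, Q* = 2845/9.
With the rebate, buyers effectively pay Pb = Ps − 65, where Ps is the price sellers receive.
Demand in terms of Ps becomes Qd = 589 − 2.4(Ps − 65) = 745 - 2.4Ps. Setting this equal to supply: 745 - 2.4Ps = -25 + 3Ps, so Ps = 3850/27.
Buyers pay Pb = 3850/27 − 65 = 2095/27; Q' = -25 + 3·(3850/27) = 3625/9.
ΔCS = ½(2845/9 + 3625/9)(3070/27 − 2095/27) = 1051375/81; ΔPS = ½(2845/9 + 3625/9)(3850/27 − 3070/27) = 841100/81.
Government spending = 65 × 3625/9 = 235625/9.
Net change = 1051375/81 + 841100/81 − 235625/9 = -8450/3. The loss equals the DWL triangle ½·65·260/3.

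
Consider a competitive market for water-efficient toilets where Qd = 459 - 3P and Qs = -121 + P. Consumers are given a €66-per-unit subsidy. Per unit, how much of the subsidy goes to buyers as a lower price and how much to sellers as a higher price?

Buyers gain €16.5 per unit; sellers gain €49.5 per unit

Pre-subsidy: 459 - 3P = -121 + P gives P* = 145, Q* = 24.
With the rebate, buyers effectively pay Pb = Ps − 66, where Ps is the price sellers receive.
Demand in terms of Ps becomes Qd = 459 − 3(Ps − 66) = 657 - 3Ps. Setting this equal to supply: 657 - 3Ps = -121 + Ps, so Ps = 194.5.
Buyers pay Pb = 194.5 − 66 = 128.5; Q' = -121 + 1·194.5 = 73.5.
Buyers' price falls by P* − Pb = 145 − 128.5 = 16.5; sellers' price rises by Ps − P* = 194.5 − 145 = 49.5.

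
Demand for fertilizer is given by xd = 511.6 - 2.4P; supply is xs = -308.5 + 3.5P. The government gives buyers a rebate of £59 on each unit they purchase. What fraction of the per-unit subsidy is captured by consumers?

Pre-subsidy: 511.6 - 2.4P = -308.5 + 3.5P gives P* = 139, x* = 178.
With the rebate, buyers effectively pay Pb = Ps − 59, where Ps is the price sellers receive.
Demand in terms of Ps becomes xd = 511.6 − 2.4(Ps − 59) = 653.2 - 2.4Ps. Setting this equal to supply: 653.2 - 2.4Ps = -308.5 + 3.5Ps, so Ps = 163.
Buyers pay Pb = 163 − 59 = 104; x' = -308.5 + 3.5·163 = 262.
Buyers' price falls by P* − Pb = 139 − 104 = 35; sellers' price rises by Ps − P* = 163 − 139 = 24.
So consumers capture 35/59 = 35/59 of each unit of subsidy.

Consumer share = 35/59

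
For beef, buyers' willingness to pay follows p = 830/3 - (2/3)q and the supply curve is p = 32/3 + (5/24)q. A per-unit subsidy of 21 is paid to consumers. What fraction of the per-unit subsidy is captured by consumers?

Consumer share = 16/21

Pre-subsidy: 830/3 - (2/3)q = 32/3 + (5/24)q gives q* = 304 and p* = 74.
With the rebate, buyers effectively pay pb = ps − 21, where ps is the price sellers receive.
On the curves, pb = 830/3 - (2/3)q and ps = 32/3 + (5/24)q; the wedge ps − pb = 21 gives 32/3 + (5/24)q − (830/3 - (2/3)q) = 21, so q' = 328.
Then pb = 830/3 − (2/3)·328 = 58 and ps = 32/3 + (5/24)·328 = 79.
Buyers' price falls by p* − pb = 74 − 58 = 16; sellers' price rises by ps − p* = 79 − 74 = 5.
So consumers capture 16/21 = 16/21 of each unit of subsidy.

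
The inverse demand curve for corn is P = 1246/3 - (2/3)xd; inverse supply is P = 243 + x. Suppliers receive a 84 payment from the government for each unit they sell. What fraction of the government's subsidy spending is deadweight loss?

Pre-subsidy: 1246/3 - (2/3)x = 243 + x gives x* = 103.4 and P* = 346.4.
With the subsidy, sellers receive Ps = Pb + 84 for each unit, where Pb is the price buyers pay.
On the curves, Pb = 1246/3 - (2/3)x and Ps = 243 + x; the wedge Ps − Pb = 84 gives 243 + x − (1246/3 - (2/3)x) = 84, so x' = 153.8.
Then Pb = 1246/3 − (2/3)·153.8 = 312.8 and Ps = 243 + 1·153.8 = 396.8.
ΔCS = ½(103.4 + 153.8)(346.4 − 312.8) = 4320.96; ΔPS = ½(103.4 + 153.8)(396.8 − 346.4) = 6481.44.
Government spending = 84 × 153.8 = 12919.2.
DWL = ½ × 84 × (153.8 − 103.4) = 2116.8; fraction = 2116.8 / 12919.2 = 126/769.

DWL / government spending = 126/769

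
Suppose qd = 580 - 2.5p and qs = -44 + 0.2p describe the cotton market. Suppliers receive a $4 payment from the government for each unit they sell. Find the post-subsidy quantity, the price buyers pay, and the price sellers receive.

q' = 80/27; buyers pay 6232/27; sellers receive 6340/27

Pre-subsidy: 580 - 2.5p = -44 + 0.2p gives p* = 2080/9, q* = 20/9.
With the subsidy, sellers receive ps = pb + 4 for each unit, where pb is the price buyers pay.
Supply in terms of pb becomes qs = -44 + 0.2(pb + 4) = -43.2 + 0.2pb. Setting this equal to demand: 580 - 2.5pb = -43.2 + 0.2pb, so pb = 6232/27.
Sellers receive ps = 6232/27 + 4 = 6340/27; q' = 580 − 2.5·(6232/27) = 80/27.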